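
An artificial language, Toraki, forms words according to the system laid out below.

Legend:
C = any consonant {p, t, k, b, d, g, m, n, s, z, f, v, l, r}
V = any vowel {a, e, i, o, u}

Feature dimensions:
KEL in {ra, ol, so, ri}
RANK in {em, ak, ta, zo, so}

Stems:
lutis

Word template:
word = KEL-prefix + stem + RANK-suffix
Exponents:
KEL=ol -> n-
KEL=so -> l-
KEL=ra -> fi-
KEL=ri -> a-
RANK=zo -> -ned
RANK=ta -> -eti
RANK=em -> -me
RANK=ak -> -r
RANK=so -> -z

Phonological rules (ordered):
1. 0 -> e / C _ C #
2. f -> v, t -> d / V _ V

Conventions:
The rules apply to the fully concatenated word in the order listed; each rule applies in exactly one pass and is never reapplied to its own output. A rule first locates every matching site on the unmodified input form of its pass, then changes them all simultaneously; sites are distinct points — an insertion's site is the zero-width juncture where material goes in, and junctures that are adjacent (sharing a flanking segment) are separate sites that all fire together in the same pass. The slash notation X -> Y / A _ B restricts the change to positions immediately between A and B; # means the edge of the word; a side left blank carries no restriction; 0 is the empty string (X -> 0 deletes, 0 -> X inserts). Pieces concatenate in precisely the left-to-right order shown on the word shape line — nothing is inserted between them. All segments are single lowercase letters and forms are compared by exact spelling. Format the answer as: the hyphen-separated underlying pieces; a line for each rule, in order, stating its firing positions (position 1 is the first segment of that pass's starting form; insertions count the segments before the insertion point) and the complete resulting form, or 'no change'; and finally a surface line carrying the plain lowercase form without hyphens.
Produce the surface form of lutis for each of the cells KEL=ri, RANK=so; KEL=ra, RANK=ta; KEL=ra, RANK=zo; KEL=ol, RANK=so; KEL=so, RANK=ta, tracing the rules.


cell KEL=ri, RANK=so:
underlying: a-lutis-z
1. 0 -> e / C _ C #: inserts after position(s) 6: alutisez
2. f -> v, t -> d / V _ V: fires at position(s) 4: aludisez
surface: aludisez

cell KEL=ra, RANK=ta:
underlying: fi-lutis-eti
1. 0 -> e / C _ C #: no change
2. f -> v, t -> d / V _ V: fires at position(s) 5, 9: filudisedi
surface: filudisedi

cell KEL=ra, RANK=zo:
underlying: fi-lutis-ned
1. 0 -> e / C _ C #: no change
2. f -> v, t -> d / V _ V: fires at position(s) 5: filudisned
surface: filudisned

cell KEL=ol, RANK=so:
underlying: n-lutis-z
1. 0 -> e / C _ C #: inserts after position(s) 6: nlutisez
2. f -> v, t -> d / V _ V: fires at position(s) 4: nludisez
surface: nludisez

cell KEL=so, RANK=ta:
underlying: l-lutis-eti
1. 0 -> e / C _ C #: no change
2. f -> v, t -> d / V _ V: fires at position(s) 4, 8: lludisedi
surface: lludisedi


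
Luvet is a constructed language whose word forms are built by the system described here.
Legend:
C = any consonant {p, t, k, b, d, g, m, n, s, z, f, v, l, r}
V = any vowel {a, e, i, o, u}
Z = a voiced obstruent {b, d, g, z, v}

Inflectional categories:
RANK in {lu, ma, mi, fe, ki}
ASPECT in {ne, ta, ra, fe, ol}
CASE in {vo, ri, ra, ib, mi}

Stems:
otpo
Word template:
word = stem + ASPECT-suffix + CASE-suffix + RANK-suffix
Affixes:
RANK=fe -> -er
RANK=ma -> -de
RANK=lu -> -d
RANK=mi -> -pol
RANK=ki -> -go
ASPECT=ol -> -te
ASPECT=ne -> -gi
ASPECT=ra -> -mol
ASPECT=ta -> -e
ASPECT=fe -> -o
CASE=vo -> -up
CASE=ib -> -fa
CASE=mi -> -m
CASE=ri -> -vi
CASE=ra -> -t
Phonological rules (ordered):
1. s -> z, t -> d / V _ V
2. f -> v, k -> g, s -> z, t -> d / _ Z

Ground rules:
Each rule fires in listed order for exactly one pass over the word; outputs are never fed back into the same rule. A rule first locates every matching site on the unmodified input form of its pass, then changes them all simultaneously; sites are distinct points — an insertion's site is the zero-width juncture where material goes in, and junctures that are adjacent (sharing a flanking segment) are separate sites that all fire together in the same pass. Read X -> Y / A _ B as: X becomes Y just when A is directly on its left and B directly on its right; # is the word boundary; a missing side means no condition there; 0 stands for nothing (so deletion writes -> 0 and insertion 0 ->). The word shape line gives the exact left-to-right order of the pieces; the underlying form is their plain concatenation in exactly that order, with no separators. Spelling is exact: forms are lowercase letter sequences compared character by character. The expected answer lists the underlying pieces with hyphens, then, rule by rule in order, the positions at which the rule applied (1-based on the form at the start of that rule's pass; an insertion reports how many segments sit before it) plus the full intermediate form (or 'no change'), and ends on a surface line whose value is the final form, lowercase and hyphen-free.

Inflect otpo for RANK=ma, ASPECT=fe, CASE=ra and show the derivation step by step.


underlying: otpo-o-t-de
1. s -> z, t -> d / V _ V: no change
2. f -> v, k -> g, s -> z, t -> d / _ Z: fires at position(s) 6: otpoodde
surface: otpoodde


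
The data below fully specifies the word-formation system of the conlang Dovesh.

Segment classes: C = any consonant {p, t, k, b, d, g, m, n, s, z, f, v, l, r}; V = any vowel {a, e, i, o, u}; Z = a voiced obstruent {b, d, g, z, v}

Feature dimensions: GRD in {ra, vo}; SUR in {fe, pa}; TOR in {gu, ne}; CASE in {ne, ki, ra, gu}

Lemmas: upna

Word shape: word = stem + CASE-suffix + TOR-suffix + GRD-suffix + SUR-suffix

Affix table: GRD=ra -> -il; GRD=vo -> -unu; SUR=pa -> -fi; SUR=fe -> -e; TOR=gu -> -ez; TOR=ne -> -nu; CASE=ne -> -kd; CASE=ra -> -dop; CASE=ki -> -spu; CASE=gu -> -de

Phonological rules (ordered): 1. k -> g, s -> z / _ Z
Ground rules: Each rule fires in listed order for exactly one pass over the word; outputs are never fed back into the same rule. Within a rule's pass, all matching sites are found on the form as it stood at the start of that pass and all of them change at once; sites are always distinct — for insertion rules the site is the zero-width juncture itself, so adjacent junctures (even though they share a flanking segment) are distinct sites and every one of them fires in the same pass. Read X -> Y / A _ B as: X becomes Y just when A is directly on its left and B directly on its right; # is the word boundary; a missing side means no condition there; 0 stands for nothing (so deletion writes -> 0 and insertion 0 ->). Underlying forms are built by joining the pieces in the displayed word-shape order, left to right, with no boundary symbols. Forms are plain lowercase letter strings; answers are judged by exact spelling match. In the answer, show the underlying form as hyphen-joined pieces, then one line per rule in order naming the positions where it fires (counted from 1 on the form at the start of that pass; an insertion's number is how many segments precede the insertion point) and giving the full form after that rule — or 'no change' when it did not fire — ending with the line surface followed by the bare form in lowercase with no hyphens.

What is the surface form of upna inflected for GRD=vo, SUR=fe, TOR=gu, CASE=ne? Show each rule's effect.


underlying: upna-kd-ez-unu-e
1. k -> g, s -> z / _ Z: fires at position(s) 5: upnagdezunue
surface: upnagdezunue


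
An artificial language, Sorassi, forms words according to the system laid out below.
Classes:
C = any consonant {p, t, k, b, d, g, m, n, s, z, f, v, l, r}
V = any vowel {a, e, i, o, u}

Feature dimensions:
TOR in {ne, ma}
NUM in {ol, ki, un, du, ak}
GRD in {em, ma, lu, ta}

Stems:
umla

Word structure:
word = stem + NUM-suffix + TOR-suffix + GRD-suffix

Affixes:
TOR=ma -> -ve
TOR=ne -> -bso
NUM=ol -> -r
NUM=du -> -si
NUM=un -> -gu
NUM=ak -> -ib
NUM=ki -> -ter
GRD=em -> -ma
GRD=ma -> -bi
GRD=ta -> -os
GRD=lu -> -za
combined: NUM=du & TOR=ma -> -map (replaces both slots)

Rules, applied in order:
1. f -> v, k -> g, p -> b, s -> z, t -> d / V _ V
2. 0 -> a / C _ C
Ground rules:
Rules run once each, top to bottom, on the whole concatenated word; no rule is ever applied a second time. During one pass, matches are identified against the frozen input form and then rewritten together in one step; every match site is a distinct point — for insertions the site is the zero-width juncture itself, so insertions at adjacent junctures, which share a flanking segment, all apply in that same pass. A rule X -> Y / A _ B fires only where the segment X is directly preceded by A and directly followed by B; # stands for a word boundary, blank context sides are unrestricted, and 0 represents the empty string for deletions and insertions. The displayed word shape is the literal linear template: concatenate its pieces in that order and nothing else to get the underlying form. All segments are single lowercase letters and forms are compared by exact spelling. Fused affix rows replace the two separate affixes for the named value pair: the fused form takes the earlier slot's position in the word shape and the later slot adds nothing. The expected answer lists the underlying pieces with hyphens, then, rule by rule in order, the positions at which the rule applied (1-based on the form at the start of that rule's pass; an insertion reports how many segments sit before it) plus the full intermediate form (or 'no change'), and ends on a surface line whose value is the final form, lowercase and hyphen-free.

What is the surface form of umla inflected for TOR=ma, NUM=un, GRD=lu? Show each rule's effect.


underlying: umla-gu-ve-za
1. f -> v, k -> g, p -> b, s -> z, t -> d / V _ V: no change
2. 0 -> a / C _ C: inserts after position(s) 2: umalaguveza
surface: umalaguveza


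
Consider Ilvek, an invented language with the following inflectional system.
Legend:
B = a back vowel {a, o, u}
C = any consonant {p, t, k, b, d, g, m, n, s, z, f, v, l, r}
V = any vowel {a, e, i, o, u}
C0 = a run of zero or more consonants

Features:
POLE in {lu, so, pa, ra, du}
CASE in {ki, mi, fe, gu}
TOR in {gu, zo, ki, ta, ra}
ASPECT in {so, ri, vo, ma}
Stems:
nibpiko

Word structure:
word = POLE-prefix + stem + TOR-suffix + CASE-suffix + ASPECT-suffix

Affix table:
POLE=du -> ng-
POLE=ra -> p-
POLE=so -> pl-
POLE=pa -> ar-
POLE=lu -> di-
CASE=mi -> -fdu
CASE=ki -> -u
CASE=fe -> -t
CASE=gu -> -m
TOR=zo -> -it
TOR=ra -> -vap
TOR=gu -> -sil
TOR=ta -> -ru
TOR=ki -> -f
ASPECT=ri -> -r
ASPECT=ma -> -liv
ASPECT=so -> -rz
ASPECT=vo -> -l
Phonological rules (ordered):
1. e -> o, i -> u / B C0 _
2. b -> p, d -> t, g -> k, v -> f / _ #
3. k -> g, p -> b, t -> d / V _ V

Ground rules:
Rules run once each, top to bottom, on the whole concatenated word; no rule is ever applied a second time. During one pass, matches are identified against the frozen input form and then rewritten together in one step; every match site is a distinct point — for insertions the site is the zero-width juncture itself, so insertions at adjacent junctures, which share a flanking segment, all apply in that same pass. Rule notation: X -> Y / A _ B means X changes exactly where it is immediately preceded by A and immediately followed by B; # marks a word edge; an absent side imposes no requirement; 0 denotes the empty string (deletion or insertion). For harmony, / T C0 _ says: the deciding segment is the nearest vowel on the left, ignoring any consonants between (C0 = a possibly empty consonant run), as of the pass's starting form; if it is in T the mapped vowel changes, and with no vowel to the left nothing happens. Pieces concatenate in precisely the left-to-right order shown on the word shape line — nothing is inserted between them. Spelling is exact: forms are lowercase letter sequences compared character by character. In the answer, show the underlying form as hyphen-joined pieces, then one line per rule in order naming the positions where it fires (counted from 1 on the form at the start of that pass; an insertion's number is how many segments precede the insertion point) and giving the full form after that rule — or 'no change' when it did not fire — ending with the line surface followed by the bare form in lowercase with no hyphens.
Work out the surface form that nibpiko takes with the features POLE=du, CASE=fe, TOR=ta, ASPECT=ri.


underlying: ng-nibpiko-ru-t-r
1. e -> o, i -> u / B C0 _: no change
2. b -> p, d -> t, g -> k, v -> f / _ #: no change
3. k -> g, p -> b, t -> d / V _ V: fires at position(s) 8: ngnibpigorutr
surface: ngnibpigorutr


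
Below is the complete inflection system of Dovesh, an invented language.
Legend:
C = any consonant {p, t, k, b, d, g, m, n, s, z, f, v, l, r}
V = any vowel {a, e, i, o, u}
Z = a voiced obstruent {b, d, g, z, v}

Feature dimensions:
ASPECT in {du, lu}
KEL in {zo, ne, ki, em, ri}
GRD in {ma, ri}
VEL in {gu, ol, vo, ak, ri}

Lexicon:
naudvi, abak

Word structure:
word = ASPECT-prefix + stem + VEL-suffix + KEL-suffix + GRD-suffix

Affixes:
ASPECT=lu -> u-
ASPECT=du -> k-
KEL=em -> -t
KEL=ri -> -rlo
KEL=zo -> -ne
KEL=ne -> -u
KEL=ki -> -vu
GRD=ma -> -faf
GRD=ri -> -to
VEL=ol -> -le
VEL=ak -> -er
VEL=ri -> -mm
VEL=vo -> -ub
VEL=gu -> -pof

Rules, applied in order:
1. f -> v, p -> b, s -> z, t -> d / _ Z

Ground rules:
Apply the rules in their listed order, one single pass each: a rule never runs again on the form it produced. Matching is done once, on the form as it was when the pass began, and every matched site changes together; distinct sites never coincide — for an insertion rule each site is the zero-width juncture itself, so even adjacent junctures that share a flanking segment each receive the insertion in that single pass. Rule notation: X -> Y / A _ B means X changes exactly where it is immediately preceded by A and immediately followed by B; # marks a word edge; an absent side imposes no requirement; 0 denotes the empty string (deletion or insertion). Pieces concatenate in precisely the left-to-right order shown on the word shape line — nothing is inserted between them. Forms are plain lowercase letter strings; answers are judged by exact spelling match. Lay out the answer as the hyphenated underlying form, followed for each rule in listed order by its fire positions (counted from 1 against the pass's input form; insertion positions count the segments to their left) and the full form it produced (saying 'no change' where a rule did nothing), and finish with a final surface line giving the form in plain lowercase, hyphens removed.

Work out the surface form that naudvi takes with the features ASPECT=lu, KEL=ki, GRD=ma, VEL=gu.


underlying: u-naudvi-pof-vu-faf
1. f -> v, p -> b, s -> z, t -> d / _ Z: fires at position(s) 10: unaudvipovvufaf
surface: unaudvipovvufaf


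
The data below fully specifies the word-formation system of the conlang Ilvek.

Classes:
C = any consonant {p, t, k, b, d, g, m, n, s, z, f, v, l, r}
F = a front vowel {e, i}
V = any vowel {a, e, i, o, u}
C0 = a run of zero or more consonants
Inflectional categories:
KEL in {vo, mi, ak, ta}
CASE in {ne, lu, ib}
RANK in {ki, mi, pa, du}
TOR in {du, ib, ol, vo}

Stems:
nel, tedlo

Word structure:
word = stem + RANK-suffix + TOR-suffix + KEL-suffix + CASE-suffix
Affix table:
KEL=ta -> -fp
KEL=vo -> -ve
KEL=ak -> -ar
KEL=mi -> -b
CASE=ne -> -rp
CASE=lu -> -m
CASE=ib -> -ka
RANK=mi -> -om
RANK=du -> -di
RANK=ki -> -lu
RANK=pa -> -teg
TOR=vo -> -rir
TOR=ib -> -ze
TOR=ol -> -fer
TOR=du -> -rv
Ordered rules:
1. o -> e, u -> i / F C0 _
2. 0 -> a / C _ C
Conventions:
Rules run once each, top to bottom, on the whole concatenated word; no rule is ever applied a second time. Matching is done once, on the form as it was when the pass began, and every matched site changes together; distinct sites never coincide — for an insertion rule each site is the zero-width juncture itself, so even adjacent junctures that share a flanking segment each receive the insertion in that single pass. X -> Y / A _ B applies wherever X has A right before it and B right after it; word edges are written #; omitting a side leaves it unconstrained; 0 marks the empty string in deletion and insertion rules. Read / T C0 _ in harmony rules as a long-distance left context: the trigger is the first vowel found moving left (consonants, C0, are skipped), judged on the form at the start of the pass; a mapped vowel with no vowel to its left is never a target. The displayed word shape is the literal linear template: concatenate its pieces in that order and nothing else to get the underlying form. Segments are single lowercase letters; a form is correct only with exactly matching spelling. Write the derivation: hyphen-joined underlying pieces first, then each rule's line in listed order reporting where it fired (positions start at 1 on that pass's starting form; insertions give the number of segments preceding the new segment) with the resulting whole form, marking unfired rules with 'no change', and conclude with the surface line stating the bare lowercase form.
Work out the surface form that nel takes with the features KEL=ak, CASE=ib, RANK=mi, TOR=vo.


underlying: nel-om-rir-ar-ka
1. o -> e, u -> i / F C0 _: fires at position(s) 4: nelemrirarka
2. 0 -> a / C _ C: inserts after position(s) 5, 10: nelemariraraka
surface: nelemariraraka


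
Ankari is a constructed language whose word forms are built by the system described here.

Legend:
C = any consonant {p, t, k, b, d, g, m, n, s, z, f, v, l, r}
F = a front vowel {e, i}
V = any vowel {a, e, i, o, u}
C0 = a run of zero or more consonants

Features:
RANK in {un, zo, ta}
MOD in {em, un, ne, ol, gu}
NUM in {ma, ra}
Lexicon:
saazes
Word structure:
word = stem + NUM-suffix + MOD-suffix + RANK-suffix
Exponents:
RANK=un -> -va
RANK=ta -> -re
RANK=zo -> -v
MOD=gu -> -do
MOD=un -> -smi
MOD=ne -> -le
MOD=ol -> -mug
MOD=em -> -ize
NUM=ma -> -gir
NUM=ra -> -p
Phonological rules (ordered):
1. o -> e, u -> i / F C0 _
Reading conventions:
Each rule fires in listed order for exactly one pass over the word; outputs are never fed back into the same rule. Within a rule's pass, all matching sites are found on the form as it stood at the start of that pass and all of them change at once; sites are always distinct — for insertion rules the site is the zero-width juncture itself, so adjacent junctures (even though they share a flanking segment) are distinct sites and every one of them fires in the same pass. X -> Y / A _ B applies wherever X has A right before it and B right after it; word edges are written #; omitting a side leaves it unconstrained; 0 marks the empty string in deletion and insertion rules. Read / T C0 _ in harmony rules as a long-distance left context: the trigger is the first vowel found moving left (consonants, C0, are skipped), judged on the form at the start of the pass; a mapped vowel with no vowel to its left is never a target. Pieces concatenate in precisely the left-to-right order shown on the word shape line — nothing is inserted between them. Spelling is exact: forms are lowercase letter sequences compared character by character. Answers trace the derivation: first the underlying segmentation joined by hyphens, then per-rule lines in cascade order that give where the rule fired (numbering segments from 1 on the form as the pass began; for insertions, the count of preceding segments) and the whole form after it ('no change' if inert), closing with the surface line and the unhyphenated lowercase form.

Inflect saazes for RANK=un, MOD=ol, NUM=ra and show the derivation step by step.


underlying: saazes-p-mug-va
1. o -> e, u -> i / F C0 _: fires at position(s) 9: saazespmigva
surface: saazespmigva


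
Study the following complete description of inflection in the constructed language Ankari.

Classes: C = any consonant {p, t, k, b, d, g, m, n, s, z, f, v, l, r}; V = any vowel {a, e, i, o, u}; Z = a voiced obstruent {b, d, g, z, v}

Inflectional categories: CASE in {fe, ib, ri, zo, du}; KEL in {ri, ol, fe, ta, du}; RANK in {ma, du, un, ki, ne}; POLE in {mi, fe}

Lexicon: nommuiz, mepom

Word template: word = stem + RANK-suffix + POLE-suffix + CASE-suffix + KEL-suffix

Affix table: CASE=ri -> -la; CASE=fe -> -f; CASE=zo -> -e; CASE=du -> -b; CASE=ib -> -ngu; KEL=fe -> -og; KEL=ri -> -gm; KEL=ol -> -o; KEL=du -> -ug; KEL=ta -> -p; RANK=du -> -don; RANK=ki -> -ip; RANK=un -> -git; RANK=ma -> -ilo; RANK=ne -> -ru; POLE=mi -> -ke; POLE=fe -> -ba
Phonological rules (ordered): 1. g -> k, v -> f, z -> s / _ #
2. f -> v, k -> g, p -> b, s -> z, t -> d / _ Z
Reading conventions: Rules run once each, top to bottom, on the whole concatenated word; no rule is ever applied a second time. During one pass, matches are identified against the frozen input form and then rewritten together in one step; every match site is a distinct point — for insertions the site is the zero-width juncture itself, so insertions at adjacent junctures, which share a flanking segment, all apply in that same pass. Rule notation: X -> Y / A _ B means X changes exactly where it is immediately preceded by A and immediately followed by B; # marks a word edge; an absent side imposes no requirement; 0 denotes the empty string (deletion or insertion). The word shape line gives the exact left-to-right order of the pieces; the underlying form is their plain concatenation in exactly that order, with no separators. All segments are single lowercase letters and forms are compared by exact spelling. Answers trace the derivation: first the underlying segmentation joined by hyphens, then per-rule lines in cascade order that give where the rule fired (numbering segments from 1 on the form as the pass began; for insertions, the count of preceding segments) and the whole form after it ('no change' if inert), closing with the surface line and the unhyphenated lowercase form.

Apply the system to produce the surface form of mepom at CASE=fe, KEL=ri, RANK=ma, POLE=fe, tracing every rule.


underlying: mepom-ilo-ba-f-gm
1. g -> k, v -> f, z -> s / _ #: no change
2. f -> v, k -> g, p -> b, s -> z, t -> d / _ Z: fires at position(s) 11: mepomilobavgm
surface: mepomilobavgm


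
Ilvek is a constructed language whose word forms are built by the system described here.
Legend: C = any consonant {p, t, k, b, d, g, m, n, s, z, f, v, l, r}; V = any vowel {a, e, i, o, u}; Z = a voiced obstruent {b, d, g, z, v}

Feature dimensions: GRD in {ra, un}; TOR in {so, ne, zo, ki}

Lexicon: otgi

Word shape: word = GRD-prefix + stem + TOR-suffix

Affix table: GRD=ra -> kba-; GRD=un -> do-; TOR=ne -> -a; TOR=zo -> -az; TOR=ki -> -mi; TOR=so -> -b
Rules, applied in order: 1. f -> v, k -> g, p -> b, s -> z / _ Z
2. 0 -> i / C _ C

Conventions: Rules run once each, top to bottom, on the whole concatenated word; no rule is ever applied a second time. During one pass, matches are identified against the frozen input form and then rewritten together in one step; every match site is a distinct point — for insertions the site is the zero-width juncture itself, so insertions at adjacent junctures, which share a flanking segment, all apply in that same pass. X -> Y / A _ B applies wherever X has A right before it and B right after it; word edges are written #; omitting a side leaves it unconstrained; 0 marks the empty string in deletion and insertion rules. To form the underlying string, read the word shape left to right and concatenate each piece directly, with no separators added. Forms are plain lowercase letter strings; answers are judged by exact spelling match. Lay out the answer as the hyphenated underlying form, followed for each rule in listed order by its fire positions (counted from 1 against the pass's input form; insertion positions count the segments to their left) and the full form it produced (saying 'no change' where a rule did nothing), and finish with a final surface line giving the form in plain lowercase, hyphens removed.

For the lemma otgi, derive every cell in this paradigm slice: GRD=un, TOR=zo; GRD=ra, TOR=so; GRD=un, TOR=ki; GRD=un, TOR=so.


cell GRD=un, TOR=zo:
underlying: do-otgi-az
1. f -> v, k -> g, p -> b, s -> z / _ Z: no change
2. 0 -> i / C _ C: inserts after position(s) 4: dootigiaz
surface: dootigiaz

cell GRD=ra, TOR=so:
underlying: kba-otgi-b
1. f -> v, k -> g, p -> b, s -> z / _ Z: fires at position(s) 1: gbaotgib
2. 0 -> i / C _ C: inserts after position(s) 1, 5: gibaotigib
surface: gibaotigib

cell GRD=un, TOR=ki:
underlying: do-otgi-mi
1. f -> v, k -> g, p -> b, s -> z / _ Z: no change
2. 0 -> i / C _ C: inserts after position(s) 4: dootigimi
surface: dootigimi

cell GRD=un, TOR=so:
underlying: do-otgi-b
1. f -> v, k -> g, p -> b, s -> z / _ Z: no change
2. 0 -> i / C _ C: inserts after position(s) 4: dootigib
surface: dootigib


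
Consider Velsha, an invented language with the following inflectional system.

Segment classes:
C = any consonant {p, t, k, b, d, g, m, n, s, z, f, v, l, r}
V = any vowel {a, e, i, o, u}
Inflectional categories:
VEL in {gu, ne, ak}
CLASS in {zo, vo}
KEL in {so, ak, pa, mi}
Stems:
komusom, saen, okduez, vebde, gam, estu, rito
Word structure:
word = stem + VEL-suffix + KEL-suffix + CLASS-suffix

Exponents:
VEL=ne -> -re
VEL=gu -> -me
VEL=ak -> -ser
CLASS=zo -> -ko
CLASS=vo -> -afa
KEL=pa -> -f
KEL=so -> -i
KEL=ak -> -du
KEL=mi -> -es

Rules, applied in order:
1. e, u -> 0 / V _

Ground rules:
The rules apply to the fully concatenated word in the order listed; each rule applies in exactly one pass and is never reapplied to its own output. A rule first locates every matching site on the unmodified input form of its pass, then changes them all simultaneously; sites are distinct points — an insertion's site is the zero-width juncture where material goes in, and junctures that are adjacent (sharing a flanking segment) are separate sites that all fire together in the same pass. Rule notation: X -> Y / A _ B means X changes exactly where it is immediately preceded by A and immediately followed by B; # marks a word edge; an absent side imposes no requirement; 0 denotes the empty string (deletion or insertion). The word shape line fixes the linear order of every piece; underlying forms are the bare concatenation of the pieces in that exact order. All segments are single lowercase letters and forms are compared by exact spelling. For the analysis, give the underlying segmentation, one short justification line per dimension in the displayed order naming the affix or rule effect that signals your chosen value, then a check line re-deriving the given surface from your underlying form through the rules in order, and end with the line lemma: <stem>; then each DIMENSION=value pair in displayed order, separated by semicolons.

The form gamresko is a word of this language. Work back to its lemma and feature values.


underlying: gam-re-es-ko
VEL=ne - signalled by the affix -re
CLASS=zo - signalled by the affix -ko
KEL=mi - signalled by the affix -es
check: gamreesko -> gamresko
lemma: gam; VEL=ne; CLASS=zo; KEL=mi


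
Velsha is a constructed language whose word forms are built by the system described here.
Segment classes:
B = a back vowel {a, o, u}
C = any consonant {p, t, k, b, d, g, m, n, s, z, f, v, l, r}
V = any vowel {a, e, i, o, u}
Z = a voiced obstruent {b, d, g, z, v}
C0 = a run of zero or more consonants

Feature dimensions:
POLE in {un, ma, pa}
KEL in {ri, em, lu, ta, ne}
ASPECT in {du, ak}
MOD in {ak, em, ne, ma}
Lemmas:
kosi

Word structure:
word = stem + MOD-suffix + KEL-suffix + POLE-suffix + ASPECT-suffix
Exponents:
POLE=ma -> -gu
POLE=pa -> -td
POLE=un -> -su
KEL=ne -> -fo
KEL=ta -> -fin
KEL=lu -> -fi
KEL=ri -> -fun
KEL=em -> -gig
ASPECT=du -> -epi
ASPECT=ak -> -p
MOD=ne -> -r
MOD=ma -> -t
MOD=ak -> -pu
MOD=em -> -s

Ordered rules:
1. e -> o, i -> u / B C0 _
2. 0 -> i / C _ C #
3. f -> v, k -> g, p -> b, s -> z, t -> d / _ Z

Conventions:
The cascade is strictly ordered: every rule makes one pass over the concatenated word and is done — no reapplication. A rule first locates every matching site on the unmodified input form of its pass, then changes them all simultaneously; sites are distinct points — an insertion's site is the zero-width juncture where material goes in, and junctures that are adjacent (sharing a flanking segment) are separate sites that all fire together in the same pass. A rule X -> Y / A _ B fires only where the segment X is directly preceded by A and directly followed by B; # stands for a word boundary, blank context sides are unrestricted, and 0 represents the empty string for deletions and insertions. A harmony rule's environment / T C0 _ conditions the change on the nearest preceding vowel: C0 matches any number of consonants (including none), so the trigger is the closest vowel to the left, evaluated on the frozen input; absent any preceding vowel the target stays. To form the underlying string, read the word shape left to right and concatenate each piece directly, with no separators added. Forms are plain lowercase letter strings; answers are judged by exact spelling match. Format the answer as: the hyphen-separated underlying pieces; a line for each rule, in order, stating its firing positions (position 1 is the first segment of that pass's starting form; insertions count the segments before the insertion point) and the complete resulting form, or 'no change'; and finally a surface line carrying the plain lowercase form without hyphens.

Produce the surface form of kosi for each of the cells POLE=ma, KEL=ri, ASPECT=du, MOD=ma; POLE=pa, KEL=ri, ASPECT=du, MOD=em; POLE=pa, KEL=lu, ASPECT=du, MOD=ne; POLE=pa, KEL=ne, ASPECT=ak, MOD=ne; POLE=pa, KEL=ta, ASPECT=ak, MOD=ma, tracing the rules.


cell POLE=ma, KEL=ri, ASPECT=du, MOD=ma:
underlying: kosi-t-fun-gu-epi
1. e -> o, i -> u / B C0 _: fires at position(s) 4, 11: kosutfunguopi
2. 0 -> i / C _ C #: no change
3. f -> v, k -> g, p -> b, s -> z, t -> d / _ Z: no change
surface: kosutfunguopi

cell POLE=pa, KEL=ri, ASPECT=du, MOD=em:
underlying: kosi-s-fun-td-epi
1. e -> o, i -> u / B C0 _: fires at position(s) 4, 11: kosusfuntdopi
2. 0 -> i / C _ C #: no change
3. f -> v, k -> g, p -> b, s -> z, t -> d / _ Z: fires at position(s) 9: kosusfunddopi
surface: kosusfunddopi

cell POLE=pa, KEL=lu, ASPECT=du, MOD=ne:
underlying: kosi-r-fi-td-epi
1. e -> o, i -> u / B C0 _: fires at position(s) 4: kosurfitdepi
2. 0 -> i / C _ C #: no change
3. f -> v, k -> g, p -> b, s -> z, t -> d / _ Z: fires at position(s) 8: kosurfiddepi
surface: kosurfiddepi

cell POLE=pa, KEL=ne, ASPECT=ak, MOD=ne:
underlying: kosi-r-fo-td-p
1. e -> o, i -> u / B C0 _: fires at position(s) 4: kosurfotdp
2. 0 -> i / C _ C #: inserts after position(s) 9: kosurfotdip
3. f -> v, k -> g, p -> b, s -> z, t -> d / _ Z: fires at position(s) 8: kosurfoddip
surface: kosurfoddip

cell POLE=pa, KEL=ta, ASPECT=ak, MOD=ma:
underlying: kosi-t-fin-td-p
1. e -> o, i -> u / B C0 _: fires at position(s) 4: kosutfintdp
2. 0 -> i / C _ C #: inserts after position(s) 10: kosutfintdip
3. f -> v, k -> g, p -> b, s -> z, t -> d / _ Z: fires at position(s) 9: kosutfinddip
surface: kosutfinddip


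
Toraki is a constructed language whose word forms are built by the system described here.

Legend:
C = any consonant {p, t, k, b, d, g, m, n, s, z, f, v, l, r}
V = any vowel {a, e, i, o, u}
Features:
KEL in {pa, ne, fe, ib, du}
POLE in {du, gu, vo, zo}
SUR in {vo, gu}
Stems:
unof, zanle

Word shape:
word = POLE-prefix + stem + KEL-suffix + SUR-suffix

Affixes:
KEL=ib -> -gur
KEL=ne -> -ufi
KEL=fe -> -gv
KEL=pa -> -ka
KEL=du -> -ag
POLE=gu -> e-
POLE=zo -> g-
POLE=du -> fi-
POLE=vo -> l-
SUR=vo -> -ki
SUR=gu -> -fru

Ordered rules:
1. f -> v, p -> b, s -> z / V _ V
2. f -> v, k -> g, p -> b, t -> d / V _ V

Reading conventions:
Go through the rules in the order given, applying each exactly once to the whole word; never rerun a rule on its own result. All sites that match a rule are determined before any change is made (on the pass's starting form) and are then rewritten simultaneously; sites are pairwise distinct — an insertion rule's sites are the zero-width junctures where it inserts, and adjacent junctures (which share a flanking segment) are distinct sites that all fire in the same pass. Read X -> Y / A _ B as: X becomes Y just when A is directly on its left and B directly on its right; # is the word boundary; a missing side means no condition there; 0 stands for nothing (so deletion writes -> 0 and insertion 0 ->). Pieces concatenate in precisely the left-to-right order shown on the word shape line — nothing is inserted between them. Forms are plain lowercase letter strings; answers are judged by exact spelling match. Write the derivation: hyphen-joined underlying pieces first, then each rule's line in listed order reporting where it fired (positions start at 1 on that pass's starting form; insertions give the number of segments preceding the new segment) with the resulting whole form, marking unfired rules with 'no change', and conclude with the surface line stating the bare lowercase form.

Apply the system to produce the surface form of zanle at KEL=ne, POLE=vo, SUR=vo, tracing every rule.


underlying: l-zanle-ufi-ki
1. f -> v, p -> b, s -> z / V _ V: fires at position(s) 8: lzanleuviki
2. f -> v, k -> g, p -> b, t -> d / V _ V: fires at position(s) 10: lzanleuvigi
surface: lzanleuvigi


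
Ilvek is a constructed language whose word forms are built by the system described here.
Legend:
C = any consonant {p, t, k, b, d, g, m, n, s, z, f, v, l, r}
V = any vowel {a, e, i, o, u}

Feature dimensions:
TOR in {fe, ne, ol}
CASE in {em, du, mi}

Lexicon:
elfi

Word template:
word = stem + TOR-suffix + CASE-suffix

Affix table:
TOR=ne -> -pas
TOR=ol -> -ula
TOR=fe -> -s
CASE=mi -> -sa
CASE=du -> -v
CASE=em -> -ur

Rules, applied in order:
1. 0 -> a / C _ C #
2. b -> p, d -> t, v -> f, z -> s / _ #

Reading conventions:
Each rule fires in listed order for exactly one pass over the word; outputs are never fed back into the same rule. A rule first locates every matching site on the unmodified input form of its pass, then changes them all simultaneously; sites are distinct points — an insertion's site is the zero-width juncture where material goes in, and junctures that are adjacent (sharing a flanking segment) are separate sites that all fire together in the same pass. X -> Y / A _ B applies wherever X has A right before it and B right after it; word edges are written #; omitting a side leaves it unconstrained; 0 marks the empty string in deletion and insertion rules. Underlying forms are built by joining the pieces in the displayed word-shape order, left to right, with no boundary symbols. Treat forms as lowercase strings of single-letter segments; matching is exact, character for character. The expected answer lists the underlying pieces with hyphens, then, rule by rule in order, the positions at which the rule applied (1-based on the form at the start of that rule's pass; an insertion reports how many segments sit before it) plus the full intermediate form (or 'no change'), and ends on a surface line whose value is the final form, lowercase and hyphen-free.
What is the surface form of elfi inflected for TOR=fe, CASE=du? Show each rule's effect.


underlying: elfi-s-v
1. 0 -> a / C _ C #: inserts after position(s) 5: elfisav
2. b -> p, d -> t, v -> f, z -> s / _ #: fires at position(s) 7: elfisaf
surface: elfisaf


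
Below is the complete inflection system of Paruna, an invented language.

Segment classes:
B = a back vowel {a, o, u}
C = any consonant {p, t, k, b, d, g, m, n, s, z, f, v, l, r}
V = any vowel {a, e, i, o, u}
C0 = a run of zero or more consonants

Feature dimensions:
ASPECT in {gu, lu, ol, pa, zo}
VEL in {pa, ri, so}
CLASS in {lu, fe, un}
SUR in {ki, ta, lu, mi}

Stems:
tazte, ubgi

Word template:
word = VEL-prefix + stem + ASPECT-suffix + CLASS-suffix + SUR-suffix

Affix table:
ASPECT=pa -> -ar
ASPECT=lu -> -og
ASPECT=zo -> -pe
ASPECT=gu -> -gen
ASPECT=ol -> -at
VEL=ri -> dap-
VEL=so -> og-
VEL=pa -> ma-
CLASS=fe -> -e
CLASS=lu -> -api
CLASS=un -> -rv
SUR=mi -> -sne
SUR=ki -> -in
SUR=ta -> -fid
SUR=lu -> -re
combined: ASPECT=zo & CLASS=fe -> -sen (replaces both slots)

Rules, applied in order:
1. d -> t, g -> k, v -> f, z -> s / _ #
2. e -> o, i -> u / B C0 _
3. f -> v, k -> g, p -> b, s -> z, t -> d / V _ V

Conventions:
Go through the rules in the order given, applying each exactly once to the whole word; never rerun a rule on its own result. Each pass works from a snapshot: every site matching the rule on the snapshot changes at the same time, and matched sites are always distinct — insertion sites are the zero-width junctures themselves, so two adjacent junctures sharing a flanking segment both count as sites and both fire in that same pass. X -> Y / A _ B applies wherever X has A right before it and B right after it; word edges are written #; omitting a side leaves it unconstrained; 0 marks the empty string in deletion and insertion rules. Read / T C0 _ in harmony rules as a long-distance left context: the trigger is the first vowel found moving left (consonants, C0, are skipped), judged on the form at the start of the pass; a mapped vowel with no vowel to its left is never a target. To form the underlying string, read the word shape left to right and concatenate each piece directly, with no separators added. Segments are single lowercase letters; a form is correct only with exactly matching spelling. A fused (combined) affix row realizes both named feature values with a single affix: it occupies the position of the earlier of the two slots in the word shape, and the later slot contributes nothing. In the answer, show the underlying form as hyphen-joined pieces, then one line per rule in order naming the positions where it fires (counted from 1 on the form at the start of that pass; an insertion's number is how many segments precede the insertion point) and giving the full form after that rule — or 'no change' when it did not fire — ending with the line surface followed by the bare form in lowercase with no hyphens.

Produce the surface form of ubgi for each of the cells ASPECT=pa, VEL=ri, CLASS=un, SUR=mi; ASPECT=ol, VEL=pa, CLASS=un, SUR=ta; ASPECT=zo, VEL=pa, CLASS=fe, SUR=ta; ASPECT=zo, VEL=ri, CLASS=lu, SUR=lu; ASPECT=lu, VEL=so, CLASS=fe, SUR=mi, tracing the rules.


cell ASPECT=pa, VEL=ri, CLASS=un, SUR=mi:
underlying: dap-ubgi-ar-rv-sne
1. d -> t, g -> k, v -> f, z -> s / _ #: no change
2. e -> o, i -> u / B C0 _: fires at position(s) 7, 14: dapubguarrvsno
3. f -> v, k -> g, p -> b, s -> z, t -> d / V _ V: fires at position(s) 3: dabubguarrvsno
surface: dabubguarrvsno

cell ASPECT=ol, VEL=pa, CLASS=un, SUR=ta:
underlying: ma-ubgi-at-rv-fid
1. d -> t, g -> k, v -> f, z -> s / _ #: fires at position(s) 13: maubgiatrvfit
2. e -> o, i -> u / B C0 _: fires at position(s) 6, 12: maubguatrvfut
3. f -> v, k -> g, p -> b, s -> z, t -> d / V _ V: no change
surface: maubguatrvfut

cell ASPECT=zo, VEL=pa, CLASS=fe, SUR=ta:
underlying: ma-ubgi-sen-fid
1. d -> t, g -> k, v -> f, z -> s / _ #: fires at position(s) 12: maubgisenfit
2. e -> o, i -> u / B C0 _: fires at position(s) 6: maubgusenfit
3. f -> v, k -> g, p -> b, s -> z, t -> d / V _ V: fires at position(s) 7: maubguzenfit
surface: maubguzenfit

cell ASPECT=zo, VEL=ri, CLASS=lu, SUR=lu:
underlying: dap-ubgi-pe-api-re
1. d -> t, g -> k, v -> f, z -> s / _ #: no change
2. e -> o, i -> u / B C0 _: fires at position(s) 7, 12: dapubgupeapure
3. f -> v, k -> g, p -> b, s -> z, t -> d / V _ V: fires at position(s) 3, 8, 11: dabubgubeabure
surface: dabubgubeabure

cell ASPECT=lu, VEL=so, CLASS=fe, SUR=mi:
underlying: og-ubgi-og-e-sne
1. d -> t, g -> k, v -> f, z -> s / _ #: no change
2. e -> o, i -> u / B C0 _: fires at position(s) 6, 9: ogubguogosne
3. f -> v, k -> g, p -> b, s -> z, t -> d / V _ V: no change
surface: ogubguogosne


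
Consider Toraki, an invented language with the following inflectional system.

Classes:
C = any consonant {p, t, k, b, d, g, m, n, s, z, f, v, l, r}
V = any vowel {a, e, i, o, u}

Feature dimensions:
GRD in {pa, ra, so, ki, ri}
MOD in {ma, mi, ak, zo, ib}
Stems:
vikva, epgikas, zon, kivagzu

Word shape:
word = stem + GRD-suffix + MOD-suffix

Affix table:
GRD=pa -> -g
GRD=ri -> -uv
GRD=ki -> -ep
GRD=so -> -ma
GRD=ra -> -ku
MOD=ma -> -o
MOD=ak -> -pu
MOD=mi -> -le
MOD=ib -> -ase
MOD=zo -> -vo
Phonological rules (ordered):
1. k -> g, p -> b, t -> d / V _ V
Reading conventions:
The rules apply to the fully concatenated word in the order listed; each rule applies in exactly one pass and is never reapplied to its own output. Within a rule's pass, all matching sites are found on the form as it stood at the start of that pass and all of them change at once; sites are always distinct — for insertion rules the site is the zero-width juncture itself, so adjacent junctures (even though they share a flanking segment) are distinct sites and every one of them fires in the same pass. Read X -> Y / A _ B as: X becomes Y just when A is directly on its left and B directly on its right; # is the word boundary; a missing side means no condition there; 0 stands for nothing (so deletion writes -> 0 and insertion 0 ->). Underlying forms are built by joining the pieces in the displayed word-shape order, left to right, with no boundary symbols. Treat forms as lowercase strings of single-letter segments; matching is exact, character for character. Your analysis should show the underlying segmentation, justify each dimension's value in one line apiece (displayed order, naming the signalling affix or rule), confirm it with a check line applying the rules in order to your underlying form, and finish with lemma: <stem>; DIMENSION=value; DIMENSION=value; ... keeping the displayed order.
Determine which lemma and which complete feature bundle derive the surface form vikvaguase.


underlying: vikva-ku-ase
GRD=ra - signalled by the affix -ku
MOD=ib - signalled by the affix -ase
check: vikvakuase -> vikvaguase
lemma: vikva; GRD=ra; MOD=ib
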